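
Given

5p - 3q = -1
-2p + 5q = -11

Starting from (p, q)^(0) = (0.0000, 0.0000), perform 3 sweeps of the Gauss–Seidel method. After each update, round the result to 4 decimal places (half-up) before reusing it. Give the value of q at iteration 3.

Iteration 1:
  p = (-1 - (-3)·0.0000) / (5) = -0.2000
  q = (-11 - (-2)·-0.2000) / (5) = -2.2800
Iteration 2:
  p = (-1 - (-3)·-2.2800) / (5) = -1.5680
  q = (-11 - (-2)·-1.5680) / (5) = -2.8272
Iteration 3:
  p = (-1 - (-3)·-2.8272) / (5) = -1.8963
  q = (-11 - (-2)·-1.8963) / (5) = -2.9585

-2.9585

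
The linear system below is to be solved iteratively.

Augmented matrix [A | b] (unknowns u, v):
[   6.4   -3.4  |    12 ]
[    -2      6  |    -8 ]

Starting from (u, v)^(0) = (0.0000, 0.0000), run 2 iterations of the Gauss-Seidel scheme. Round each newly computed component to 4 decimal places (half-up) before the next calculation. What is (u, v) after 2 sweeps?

(1.4987, -0.8338)

Iteration 1:
  u = (12 - (-3.4)·0.0000) / (6.4) = 1.8750
  v = (-8 - (-2)·1.8750) / (6) = -0.7083
Iteration 2:
  u = (12 - (-3.4)·-0.7083) / (6.4) = 1.4987
  v = (-8 - (-2)·1.4987) / (6) = -0.8338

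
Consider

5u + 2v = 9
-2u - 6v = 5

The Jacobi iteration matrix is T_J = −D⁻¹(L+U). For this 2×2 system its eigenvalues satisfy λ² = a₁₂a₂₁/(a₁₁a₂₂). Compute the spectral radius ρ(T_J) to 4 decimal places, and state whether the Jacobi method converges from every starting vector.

a₁₂a₂₁/(a₁₁a₂₂) = (2)·(-2) / ((5)·(-6)) = 0.133333
ρ = √|0.133333| = √0.133333 = 0.3651
ρ < 1, so Jacobi converges

0.3651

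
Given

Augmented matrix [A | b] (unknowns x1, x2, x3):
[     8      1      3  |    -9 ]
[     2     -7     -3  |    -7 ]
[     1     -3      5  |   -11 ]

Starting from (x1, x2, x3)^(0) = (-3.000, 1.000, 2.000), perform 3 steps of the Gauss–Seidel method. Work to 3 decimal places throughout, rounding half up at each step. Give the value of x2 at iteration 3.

1.183

Iteration 1:
  x1 = (-9 - (1)·1.000 - (3)·2.000) / (8) = -2.000
  x2 = (-7 - (2)·-2.000 - (-3)·2.000) / (-7) = -0.429
  x3 = (-11 - (1)·-2.000 - (-3)·-0.429) / (5) = -2.057
Iteration 2:
  x1 = (-9 - (1)·-0.429 - (3)·-2.057) / (8) = -0.300
  x2 = (-7 - (2)·-0.300 - (-3)·-2.057) / (-7) = 1.796
  x3 = (-11 - (1)·-0.300 - (-3)·1.796) / (5) = -1.062
Iteration 3:
  x1 = (-9 - (1)·1.796 - (3)·-1.062) / (8) = -0.951
  x2 = (-7 - (2)·-0.951 - (-3)·-1.062) / (-7) = 1.183
  x3 = (-11 - (1)·-0.951 - (-3)·1.183) / (5) = -1.300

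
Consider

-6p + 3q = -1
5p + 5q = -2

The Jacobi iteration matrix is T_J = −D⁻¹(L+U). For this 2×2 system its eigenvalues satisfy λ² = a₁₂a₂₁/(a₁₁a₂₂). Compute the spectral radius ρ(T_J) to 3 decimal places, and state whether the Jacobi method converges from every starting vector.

0.707

a₁₂a₂₁/(a₁₁a₂₂) = (3)·(5) / ((-6)·(5)) = -0.500000
ρ = √|-0.500000| = √0.500000 = 0.707
ρ < 1, so Jacobi converges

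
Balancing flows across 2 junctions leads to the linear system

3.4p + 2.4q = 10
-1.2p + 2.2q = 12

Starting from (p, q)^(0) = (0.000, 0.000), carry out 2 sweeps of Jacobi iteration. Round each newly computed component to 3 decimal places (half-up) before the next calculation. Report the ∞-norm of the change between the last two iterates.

3.850

Iteration 1:
  p = (10 - (2.4)·0.000) / (3.4) = 2.941
  q = (12 - (-1.2)·0.000) / (2.2) = 5.455
Iteration 2:
  p = (10 - (2.4)·5.455) / (3.4) = -0.909
  q = (12 - (-1.2)·2.941) / (2.2) = 7.059
Change: (-3.850, 1.604) → max |·| = 3.850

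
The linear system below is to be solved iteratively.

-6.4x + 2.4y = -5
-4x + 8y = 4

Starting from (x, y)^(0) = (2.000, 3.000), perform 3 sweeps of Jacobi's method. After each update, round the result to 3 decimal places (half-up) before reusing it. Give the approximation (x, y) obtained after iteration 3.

Iteration 1:
  x = (-5 - (2.4)·3.000) / (-6.4) = 1.906
  y = (4 - (-4)·2.000) / (8) = 1.500
Iteration 2:
  x = (-5 - (2.4)·1.500) / (-6.4) = 1.344
  y = (4 - (-4)·1.906) / (8) = 1.453
Iteration 3:
  x = (-5 - (2.4)·1.453) / (-6.4) = 1.326
  y = (4 - (-4)·1.344) / (8) = 1.172

(1.326, 1.172)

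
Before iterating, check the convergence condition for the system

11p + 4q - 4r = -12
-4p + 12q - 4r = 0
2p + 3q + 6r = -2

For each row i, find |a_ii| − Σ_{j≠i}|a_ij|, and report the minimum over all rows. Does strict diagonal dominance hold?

row 1: |11| − (4+4) = 3
row 2: |12| − (4+4) = 4
row 3: |6| − (2+3) = 1
minimum over rows = 1 → strictly diagonally dominant (convergence guaranteed)

1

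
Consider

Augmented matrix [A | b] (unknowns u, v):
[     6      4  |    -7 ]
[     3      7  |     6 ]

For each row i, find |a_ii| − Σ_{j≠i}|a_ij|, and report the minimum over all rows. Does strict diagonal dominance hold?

2

row 1: |6| − (4) = 2
row 2: |7| − (3) = 4
minimum over rows = 2 → strictly diagonally dominant (convergence guaranteed)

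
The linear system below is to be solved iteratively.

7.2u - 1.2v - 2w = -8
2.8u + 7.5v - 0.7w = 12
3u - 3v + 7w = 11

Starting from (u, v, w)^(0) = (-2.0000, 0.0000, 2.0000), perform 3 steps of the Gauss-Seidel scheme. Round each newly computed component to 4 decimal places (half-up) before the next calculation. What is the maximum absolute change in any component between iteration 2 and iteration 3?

0.0990

Iteration 1:
  u = (-8 - (-1.2)·0.0000 - (-2)·2.0000) / (7.2) = -0.5556
  v = (12 - (2.8)·-0.5556 - (-0.7)·2.0000) / (7.5) = 1.9941
  w = (11 - (3)·-0.5556 - (-3)·1.9941) / (7) = 2.6642
Iteration 2:
  u = (-8 - (-1.2)·1.9941 - (-2)·2.6642) / (7.2) = -0.0387
  v = (12 - (2.8)·-0.0387 - (-0.7)·2.6642) / (7.5) = 1.8631
  w = (11 - (3)·-0.0387 - (-3)·1.8631) / (7) = 2.3865
Iteration 3:
  u = (-8 - (-1.2)·1.8631 - (-2)·2.3865) / (7.2) = -0.1377
  v = (12 - (2.8)·-0.1377 - (-0.7)·2.3865) / (7.5) = 1.8741
  w = (11 - (3)·-0.1377 - (-3)·1.8741) / (7) = 2.4336
Change: (-0.0990, 0.0110, 0.0471) → max |·| = 0.0990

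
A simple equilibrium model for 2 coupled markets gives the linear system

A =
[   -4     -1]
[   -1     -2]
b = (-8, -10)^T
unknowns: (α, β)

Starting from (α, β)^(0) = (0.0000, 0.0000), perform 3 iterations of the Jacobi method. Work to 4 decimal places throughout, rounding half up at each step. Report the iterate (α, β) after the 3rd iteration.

Iteration 1:
  α = (-8 - (-1)·0.0000) / (-4) = 2.0000
  β = (-10 - (-1)·0.0000) / (-2) = 5.0000
Iteration 2:
  α = (-8 - (-1)·5.0000) / (-4) = 0.7500
  β = (-10 - (-1)·2.0000) / (-2) = 4.0000
Iteration 3:
  α = (-8 - (-1)·4.0000) / (-4) = 1.0000
  β = (-10 - (-1)·0.7500) / (-2) = 4.6250

(1.0000, 4.6250)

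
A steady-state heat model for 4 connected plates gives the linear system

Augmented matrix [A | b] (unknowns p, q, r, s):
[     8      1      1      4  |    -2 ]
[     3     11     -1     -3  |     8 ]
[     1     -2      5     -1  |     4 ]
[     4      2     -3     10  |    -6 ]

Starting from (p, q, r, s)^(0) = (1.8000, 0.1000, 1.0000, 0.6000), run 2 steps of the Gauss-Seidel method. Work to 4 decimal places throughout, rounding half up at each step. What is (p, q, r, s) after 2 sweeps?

Iteration 1:
  p = (-2 - (1)·0.1000 - (1)·1.0000 - (4)·0.6000) / (8) = -0.6875
  q = (8 - (3)·-0.6875 - (-1)·1.0000 - (-3)·0.6000) / (11) = 1.1693
  r = (4 - (1)·-0.6875 - (-2)·1.1693 - (-1)·0.6000) / (5) = 1.5252
  s = (-6 - (4)·-0.6875 - (2)·1.1693 - (-3)·1.5252) / (10) = -0.1013
Iteration 2:
  p = (-2 - (1)·1.1693 - (1)·1.5252 - (4)·-0.1013) / (8) = -0.5362
  q = (8 - (3)·-0.5362 - (-1)·1.5252 - (-3)·-0.1013) / (11) = 0.9845
  r = (4 - (1)·-0.5362 - (-2)·0.9845 - (-1)·-0.1013) / (5) = 1.2808
  s = (-6 - (4)·-0.5362 - (2)·0.9845 - (-3)·1.2808) / (10) = -0.1982

(-0.5362, 0.9845, 1.2808, -0.1982)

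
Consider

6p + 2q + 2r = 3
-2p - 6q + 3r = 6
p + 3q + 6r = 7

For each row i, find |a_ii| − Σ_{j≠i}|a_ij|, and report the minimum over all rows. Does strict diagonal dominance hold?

1

row 1: |6| − (2+2) = 2
row 2: |-6| − (2+3) = 1
row 3: |6| − (1+3) = 2
minimum over rows = 1 → strictly diagonally dominant (convergence guaranteed)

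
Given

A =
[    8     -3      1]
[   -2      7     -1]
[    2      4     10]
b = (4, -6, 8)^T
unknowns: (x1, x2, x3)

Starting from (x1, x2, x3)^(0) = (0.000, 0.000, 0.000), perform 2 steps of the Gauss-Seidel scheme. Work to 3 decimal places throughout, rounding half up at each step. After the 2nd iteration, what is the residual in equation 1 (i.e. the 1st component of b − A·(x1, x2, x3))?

Iteration 1:
  x1 = (4 - (-3)·0.000 - (1)·0.000) / (8) = 0.500
  x2 = (-6 - (-2)·0.500 - (-1)·0.000) / (7) = -0.714
  x3 = (8 - (2)·0.500 - (4)·-0.714) / (10) = 0.986
Iteration 2:
  x1 = (4 - (-3)·-0.714 - (1)·0.986) / (8) = 0.109
  x2 = (-6 - (-2)·0.109 - (-1)·0.986) / (7) = -0.685
  x3 = (8 - (2)·0.109 - (4)·-0.685) / (10) = 1.052
Residual b − A·x = (0.021, 0.065, 0.002)

0.021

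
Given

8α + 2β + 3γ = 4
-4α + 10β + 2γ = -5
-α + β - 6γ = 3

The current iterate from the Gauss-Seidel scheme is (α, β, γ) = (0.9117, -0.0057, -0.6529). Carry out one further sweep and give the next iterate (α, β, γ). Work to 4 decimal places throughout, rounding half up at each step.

(0.7463, -0.0709, -0.6362)

One sweep:
  α = (4 - (2)·-0.0057 - (3)·-0.6529) / (8) = 0.7463
  β = (-5 - (-4)·0.7463 - (2)·-0.6529) / (10) = -0.0709
  γ = (3 - (-1)·0.7463 - (1)·-0.0709) / (-6) = -0.6362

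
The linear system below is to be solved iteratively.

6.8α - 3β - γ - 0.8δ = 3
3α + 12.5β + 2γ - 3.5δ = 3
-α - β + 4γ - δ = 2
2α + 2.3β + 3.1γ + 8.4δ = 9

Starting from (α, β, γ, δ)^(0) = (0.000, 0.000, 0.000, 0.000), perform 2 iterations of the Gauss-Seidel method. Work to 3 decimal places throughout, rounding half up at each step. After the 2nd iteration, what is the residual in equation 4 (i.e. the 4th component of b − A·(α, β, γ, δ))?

0.002

Iteration 1:
  α = (3 - (-3)·0.000 - (-1)·0.000 - (-0.8)·0.000) / (6.8) = 0.441
  β = (3 - (3)·0.441 - (2)·0.000 - (-3.5)·0.000) / (12.5) = 0.134
  γ = (2 - (-1)·0.441 - (-1)·0.134 - (-1)·0.000) / (4) = 0.644
  δ = (9 - (2)·0.441 - (2.3)·0.134 - (3.1)·0.644) / (8.4) = 0.692
Iteration 2:
  α = (3 - (-3)·0.134 - (-1)·0.644 - (-0.8)·0.692) / (6.8) = 0.676
  β = (3 - (3)·0.676 - (2)·0.644 - (-3.5)·0.692) / (12.5) = 0.168
  γ = (2 - (-1)·0.676 - (-1)·0.168 - (-1)·0.692) / (4) = 0.884
  δ = (9 - (2)·0.676 - (2.3)·0.168 - (3.1)·0.884) / (8.4) = 0.538
Residual b − A·x = (0.222, -1.013, -0.154, 0.002)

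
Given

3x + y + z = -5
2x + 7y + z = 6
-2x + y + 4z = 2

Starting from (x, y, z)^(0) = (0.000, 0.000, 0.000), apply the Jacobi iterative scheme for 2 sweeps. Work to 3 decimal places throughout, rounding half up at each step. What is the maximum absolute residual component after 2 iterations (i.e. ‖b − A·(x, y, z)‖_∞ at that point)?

Iteration 1:
  x = (-5 - (1)·0.000 - (1)·0.000) / (3) = -1.667
  y = (6 - (2)·0.000 - (1)·0.000) / (7) = 0.857
  z = (2 - (-2)·0.000 - (1)·0.000) / (4) = 0.500
Iteration 2:
  x = (-5 - (1)·0.857 - (1)·0.500) / (3) = -2.119
  y = (6 - (2)·-1.667 - (1)·0.500) / (7) = 1.262
  z = (2 - (-2)·-1.667 - (1)·0.857) / (4) = -0.548
Residual b − A·x = (0.643, 1.952, -1.308); ∞-norm = 1.952

1.952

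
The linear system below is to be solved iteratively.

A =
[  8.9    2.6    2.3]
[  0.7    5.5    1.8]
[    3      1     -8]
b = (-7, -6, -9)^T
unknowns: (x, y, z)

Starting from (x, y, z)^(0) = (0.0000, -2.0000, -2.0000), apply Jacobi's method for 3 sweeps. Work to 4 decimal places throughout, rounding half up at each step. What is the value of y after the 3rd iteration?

-1.3672

Iteration 1:
  x = (-7 - (2.6)·-2.0000 - (2.3)·-2.0000) / (8.9) = 0.3146
  y = (-6 - (0.7)·0.0000 - (1.8)·-2.0000) / (5.5) = -0.4364
  z = (-9 - (3)·0.0000 - (1)·-2.0000) / (-8) = 0.8750
Iteration 2:
  x = (-7 - (2.6)·-0.4364 - (2.3)·0.8750) / (8.9) = -0.8852
  y = (-6 - (0.7)·0.3146 - (1.8)·0.8750) / (5.5) = -1.4173
  z = (-9 - (3)·0.3146 - (1)·-0.4364) / (-8) = 1.1884
Iteration 3:
  x = (-7 - (2.6)·-1.4173 - (2.3)·1.1884) / (8.9) = -0.6796
  y = (-6 - (0.7)·-0.8852 - (1.8)·1.1884) / (5.5) = -1.3672
  z = (-9 - (3)·-0.8852 - (1)·-1.4173) / (-8) = 0.6159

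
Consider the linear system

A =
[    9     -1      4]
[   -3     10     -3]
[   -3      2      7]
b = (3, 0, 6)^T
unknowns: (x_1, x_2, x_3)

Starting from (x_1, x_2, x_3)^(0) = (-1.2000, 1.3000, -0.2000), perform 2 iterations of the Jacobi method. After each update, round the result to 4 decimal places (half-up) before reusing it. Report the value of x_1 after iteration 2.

0.2994

Iteration 1:
  x_1 = (3 - (-1)·1.3000 - (4)·-0.2000) / (9) = 0.5667
  x_2 = (0 - (-3)·-1.2000 - (-3)·-0.2000) / (10) = -0.4200
  x_3 = (6 - (-3)·-1.2000 - (2)·1.3000) / (7) = -0.0286
Iteration 2:
  x_1 = (3 - (-1)·-0.4200 - (4)·-0.0286) / (9) = 0.2994
  x_2 = (0 - (-3)·0.5667 - (-3)·-0.0286) / (10) = 0.1614
  x_3 = (6 - (-3)·0.5667 - (2)·-0.4200) / (7) = 1.2200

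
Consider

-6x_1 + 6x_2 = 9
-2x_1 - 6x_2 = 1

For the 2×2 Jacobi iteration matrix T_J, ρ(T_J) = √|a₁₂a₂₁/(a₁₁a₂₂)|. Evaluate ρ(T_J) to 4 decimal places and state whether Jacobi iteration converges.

0.5774

a₁₂a₂₁/(a₁₁a₂₂) = (6)·(-2) / ((-6)·(-6)) = -0.333333
ρ = √|-0.333333| = √0.333333 = 0.5774
ρ < 1, so Jacobi converges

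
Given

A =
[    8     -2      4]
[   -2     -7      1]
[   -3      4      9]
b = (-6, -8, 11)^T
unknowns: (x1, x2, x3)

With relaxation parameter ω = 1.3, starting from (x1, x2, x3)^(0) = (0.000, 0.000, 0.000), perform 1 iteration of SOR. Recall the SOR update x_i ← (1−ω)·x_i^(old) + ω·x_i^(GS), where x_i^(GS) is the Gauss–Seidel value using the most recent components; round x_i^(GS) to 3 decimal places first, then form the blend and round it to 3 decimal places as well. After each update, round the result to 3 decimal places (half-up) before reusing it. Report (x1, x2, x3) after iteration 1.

Iteration 1:
  x1: GS value = (-6 - (-2)·0.000 - (4)·0.000) / (8) = -0.750;  x1 ← (1−ω)·0.000 + ω·-0.750 = -0.975
  x2: GS value = (-8 - (-2)·-0.975 - (1)·0.000) / (-7) = 1.421;  x2 ← (1−ω)·0.000 + ω·1.421 = 1.847
  x3: GS value = (11 - (-3)·-0.975 - (4)·1.847) / (9) = 0.076;  x3 ← (1−ω)·0.000 + ω·0.076 = 0.099

(-0.975, 1.847, 0.099)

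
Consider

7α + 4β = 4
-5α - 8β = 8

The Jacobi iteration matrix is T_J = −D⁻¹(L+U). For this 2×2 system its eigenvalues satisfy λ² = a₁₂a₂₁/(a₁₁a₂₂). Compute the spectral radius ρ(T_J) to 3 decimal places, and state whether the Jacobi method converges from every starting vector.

0.598

a₁₂a₂₁/(a₁₁a₂₂) = (4)·(-5) / ((7)·(-8)) = 0.357143
ρ = √|0.357143| = √0.357143 = 0.598
ρ < 1, so Jacobi converges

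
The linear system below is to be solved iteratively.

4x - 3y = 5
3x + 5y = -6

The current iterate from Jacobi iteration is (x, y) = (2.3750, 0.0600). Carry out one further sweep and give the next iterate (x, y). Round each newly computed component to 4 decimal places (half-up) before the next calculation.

(1.2950, -2.6250)

One sweep:
  x = (5 - (-3)·0.0600) / (4) = 1.2950
  y = (-6 - (3)·2.3750) / (5) = -2.6250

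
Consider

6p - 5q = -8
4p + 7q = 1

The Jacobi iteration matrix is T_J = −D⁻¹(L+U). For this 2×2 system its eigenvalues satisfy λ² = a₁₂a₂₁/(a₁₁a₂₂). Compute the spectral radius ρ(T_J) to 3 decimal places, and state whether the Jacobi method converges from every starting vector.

a₁₂a₂₁/(a₁₁a₂₂) = (-5)·(4) / ((6)·(7)) = -0.476190
ρ = √|-0.476190| = √0.476190 = 0.690
ρ < 1, so Jacobi converges

0.690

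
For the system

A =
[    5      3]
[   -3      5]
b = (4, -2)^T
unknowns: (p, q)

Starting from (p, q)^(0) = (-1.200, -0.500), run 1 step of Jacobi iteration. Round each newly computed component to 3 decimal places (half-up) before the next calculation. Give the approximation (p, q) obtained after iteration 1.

Iteration 1:
  p = (4 - (3)·-0.500) / (5) = 1.100
  q = (-2 - (-3)·-1.200) / (5) = -1.120

(1.100, -1.120)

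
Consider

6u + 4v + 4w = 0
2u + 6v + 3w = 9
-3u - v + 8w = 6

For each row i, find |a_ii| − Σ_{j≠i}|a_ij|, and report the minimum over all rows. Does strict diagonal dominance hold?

-2

row 1: |6| − (4+4) = -2
row 2: |6| − (2+3) = 1
row 3: |8| − (3+1) = 4
minimum over rows = -2 → not strictly diagonally dominant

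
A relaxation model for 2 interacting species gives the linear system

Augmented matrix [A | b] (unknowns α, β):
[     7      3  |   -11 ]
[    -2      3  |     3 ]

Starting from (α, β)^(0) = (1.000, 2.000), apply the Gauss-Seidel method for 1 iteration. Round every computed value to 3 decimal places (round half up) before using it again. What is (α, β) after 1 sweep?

(-2.429, -0.619)

Iteration 1:
  α = (-11 - (3)·2.000) / (7) = -2.429
  β = (3 - (-2)·-2.429) / (3) = -0.619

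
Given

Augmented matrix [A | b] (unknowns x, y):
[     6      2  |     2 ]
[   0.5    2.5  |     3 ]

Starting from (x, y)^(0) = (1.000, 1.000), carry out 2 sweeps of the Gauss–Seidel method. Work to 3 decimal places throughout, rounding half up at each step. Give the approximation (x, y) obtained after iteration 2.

(-0.067, 1.213)

Iteration 1:
  x = (2 - (2)·1.000) / (6) = 0.000
  y = (3 - (0.5)·0.000) / (2.5) = 1.200
Iteration 2:
  x = (2 - (2)·1.200) / (6) = -0.067
  y = (3 - (0.5)·-0.067) / (2.5) = 1.213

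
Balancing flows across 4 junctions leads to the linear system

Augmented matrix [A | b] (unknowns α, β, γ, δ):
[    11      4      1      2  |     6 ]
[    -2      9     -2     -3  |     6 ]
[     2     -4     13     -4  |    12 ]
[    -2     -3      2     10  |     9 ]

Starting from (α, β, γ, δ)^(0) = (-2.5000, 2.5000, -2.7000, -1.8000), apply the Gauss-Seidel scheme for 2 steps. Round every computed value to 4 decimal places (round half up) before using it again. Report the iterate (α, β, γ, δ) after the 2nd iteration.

Iteration 1:
  α = (6 - (4)·2.5000 - (1)·-2.7000 - (2)·-1.8000) / (11) = 0.2091
  β = (6 - (-2)·0.2091 - (-2)·-2.7000 - (-3)·-1.8000) / (9) = -0.4869
  γ = (12 - (2)·0.2091 - (-4)·-0.4869 - (-4)·-1.8000) / (13) = 0.1872
  δ = (9 - (-2)·0.2091 - (-3)·-0.4869 - (2)·0.1872) / (10) = 0.7583
Iteration 2:
  α = (6 - (4)·-0.4869 - (1)·0.1872 - (2)·0.7583) / (11) = 0.5676
  β = (6 - (-2)·0.5676 - (-2)·0.1872 - (-3)·0.7583) / (9) = 1.0872
  γ = (12 - (2)·0.5676 - (-4)·1.0872 - (-4)·0.7583) / (13) = 1.4036
  δ = (9 - (-2)·0.5676 - (-3)·1.0872 - (2)·1.4036) / (10) = 1.0590

(0.5676, 1.0872, 1.4036, 1.0590)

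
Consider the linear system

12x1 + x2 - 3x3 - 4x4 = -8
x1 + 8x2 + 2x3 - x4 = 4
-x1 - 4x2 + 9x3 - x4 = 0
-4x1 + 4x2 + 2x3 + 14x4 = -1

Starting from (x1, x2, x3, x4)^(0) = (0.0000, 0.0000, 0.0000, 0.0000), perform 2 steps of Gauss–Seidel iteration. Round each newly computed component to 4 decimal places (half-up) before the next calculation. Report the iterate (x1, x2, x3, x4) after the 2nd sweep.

Iteration 1:
  x1 = (-8 - (1)·0.0000 - (-3)·0.0000 - (-4)·0.0000) / (12) = -0.6667
  x2 = (4 - (1)·-0.6667 - (2)·0.0000 - (-1)·0.0000) / (8) = 0.5833
  x3 = (0 - (-1)·-0.6667 - (-4)·0.5833 - (-1)·0.0000) / (9) = 0.1852
  x4 = (-1 - (-4)·-0.6667 - (4)·0.5833 - (2)·0.1852) / (14) = -0.4550
Iteration 2:
  x1 = (-8 - (1)·0.5833 - (-3)·0.1852 - (-4)·-0.4550) / (12) = -0.8206
  x2 = (4 - (1)·-0.8206 - (2)·0.1852 - (-1)·-0.4550) / (8) = 0.4994
  x3 = (0 - (-1)·-0.8206 - (-4)·0.4994 - (-1)·-0.4550) / (9) = 0.0802
  x4 = (-1 - (-4)·-0.8206 - (4)·0.4994 - (2)·0.0802) / (14) = -0.4600

(-0.8206, 0.4994, 0.0802, -0.4600)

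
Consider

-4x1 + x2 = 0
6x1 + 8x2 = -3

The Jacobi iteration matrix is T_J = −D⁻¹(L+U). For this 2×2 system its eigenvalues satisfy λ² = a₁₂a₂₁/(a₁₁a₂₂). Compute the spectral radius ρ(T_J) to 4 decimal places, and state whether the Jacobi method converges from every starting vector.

a₁₂a₂₁/(a₁₁a₂₂) = (1)·(6) / ((-4)·(8)) = -0.187500
ρ = √|-0.187500| = √0.187500 = 0.4330
ρ < 1, so Jacobi converges

0.4330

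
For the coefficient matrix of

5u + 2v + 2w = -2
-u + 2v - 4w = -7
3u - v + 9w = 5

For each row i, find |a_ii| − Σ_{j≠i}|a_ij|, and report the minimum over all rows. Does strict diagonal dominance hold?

row 1: |5| − (2+2) = 1
row 2: |2| − (1+4) = -3
row 3: |9| − (3+1) = 5
minimum over rows = -3 → not strictly diagonally dominant

-3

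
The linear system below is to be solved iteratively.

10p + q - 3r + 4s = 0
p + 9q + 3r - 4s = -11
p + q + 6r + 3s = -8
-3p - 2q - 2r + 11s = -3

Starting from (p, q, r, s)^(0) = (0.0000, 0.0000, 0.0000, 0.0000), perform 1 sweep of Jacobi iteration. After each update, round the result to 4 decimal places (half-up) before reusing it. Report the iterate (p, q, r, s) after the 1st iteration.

(0.0000, -1.2222, -1.3333, -0.2727)

Iteration 1:
  p = (0 - (1)·0.0000 - (-3)·0.0000 - (4)·0.0000) / (10) = 0.0000
  q = (-11 - (1)·0.0000 - (3)·0.0000 - (-4)·0.0000) / (9) = -1.2222
  r = (-8 - (1)·0.0000 - (1)·0.0000 - (3)·0.0000) / (6) = -1.3333
  s = (-3 - (-3)·0.0000 - (-2)·0.0000 - (-2)·0.0000) / (11) = -0.2727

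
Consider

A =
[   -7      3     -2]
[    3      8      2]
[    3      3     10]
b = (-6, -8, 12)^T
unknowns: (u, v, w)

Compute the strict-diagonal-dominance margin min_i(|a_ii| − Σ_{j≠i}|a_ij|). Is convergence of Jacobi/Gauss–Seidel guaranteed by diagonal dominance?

2

row 1: |-7| − (3+2) = 2
row 2: |8| − (3+2) = 3
row 3: |10| − (3+3) = 4
minimum over rows = 2 → strictly diagonally dominant (convergence guaranteed)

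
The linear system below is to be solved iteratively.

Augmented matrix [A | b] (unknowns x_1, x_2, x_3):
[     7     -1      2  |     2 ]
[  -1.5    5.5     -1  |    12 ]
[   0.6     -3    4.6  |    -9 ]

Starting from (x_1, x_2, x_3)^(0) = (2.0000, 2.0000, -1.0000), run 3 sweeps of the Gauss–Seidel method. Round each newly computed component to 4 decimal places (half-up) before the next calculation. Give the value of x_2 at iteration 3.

2.2896

Iteration 1:
  x_1 = (2 - (-1)·2.0000 - (2)·-1.0000) / (7) = 0.8571
  x_2 = (12 - (-1.5)·0.8571 - (-1)·-1.0000) / (5.5) = 2.2338
  x_3 = (-9 - (0.6)·0.8571 - (-3)·2.2338) / (4.6) = -0.6115
Iteration 2:
  x_1 = (2 - (-1)·2.2338 - (2)·-0.6115) / (7) = 0.7795
  x_2 = (12 - (-1.5)·0.7795 - (-1)·-0.6115) / (5.5) = 2.2832
  x_3 = (-9 - (0.6)·0.7795 - (-3)·2.2832) / (4.6) = -0.5692
Iteration 3:
  x_1 = (2 - (-1)·2.2832 - (2)·-0.5692) / (7) = 0.7745
  x_2 = (12 - (-1.5)·0.7745 - (-1)·-0.5692) / (5.5) = 2.2896
  x_3 = (-9 - (0.6)·0.7745 - (-3)·2.2896) / (4.6) = -0.5643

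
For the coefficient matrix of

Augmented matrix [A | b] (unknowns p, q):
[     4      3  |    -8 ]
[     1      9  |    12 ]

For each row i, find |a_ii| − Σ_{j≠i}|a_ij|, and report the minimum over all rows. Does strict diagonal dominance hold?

1

row 1: |4| − (3) = 1
row 2: |9| − (1) = 8
minimum over rows = 1 → strictly diagonally dominant (convergence guaranteed)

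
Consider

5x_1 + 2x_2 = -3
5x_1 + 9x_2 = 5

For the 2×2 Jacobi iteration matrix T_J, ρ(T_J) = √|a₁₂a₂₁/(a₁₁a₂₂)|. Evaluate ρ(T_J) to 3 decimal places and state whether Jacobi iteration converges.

a₁₂a₂₁/(a₁₁a₂₂) = (2)·(5) / ((5)·(9)) = 0.222222
ρ = √|0.222222| = √0.222222 = 0.471
ρ < 1, so Jacobi converges

0.471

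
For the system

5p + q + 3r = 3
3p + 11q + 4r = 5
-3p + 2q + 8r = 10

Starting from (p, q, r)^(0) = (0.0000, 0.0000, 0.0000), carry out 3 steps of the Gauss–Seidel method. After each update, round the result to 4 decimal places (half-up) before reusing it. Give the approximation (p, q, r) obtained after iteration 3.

(-0.0839, 0.0661, 1.2020)

Iteration 1:
  p = (3 - (1)·0.0000 - (3)·0.0000) / (5) = 0.6000
  q = (5 - (3)·0.6000 - (4)·0.0000) / (11) = 0.2909
  r = (10 - (-3)·0.6000 - (2)·0.2909) / (8) = 1.4023
Iteration 2:
  p = (3 - (1)·0.2909 - (3)·1.4023) / (5) = -0.2996
  q = (5 - (3)·-0.2996 - (4)·1.4023) / (11) = 0.0263
  r = (10 - (-3)·-0.2996 - (2)·0.0263) / (8) = 1.1311
Iteration 3:
  p = (3 - (1)·0.0263 - (3)·1.1311) / (5) = -0.0839
  q = (5 - (3)·-0.0839 - (4)·1.1311) / (11) = 0.0661
  r = (10 - (-3)·-0.0839 - (2)·0.0661) / (8) = 1.2020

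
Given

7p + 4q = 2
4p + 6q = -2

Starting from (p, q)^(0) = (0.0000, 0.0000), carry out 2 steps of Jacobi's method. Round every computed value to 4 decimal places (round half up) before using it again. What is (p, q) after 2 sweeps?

(0.4762, -0.5238)

Iteration 1:
  p = (2 - (4)·0.0000) / (7) = 0.2857
  q = (-2 - (4)·0.0000) / (6) = -0.3333
Iteration 2:
  p = (2 - (4)·-0.3333) / (7) = 0.4762
  q = (-2 - (4)·0.2857) / (6) = -0.5238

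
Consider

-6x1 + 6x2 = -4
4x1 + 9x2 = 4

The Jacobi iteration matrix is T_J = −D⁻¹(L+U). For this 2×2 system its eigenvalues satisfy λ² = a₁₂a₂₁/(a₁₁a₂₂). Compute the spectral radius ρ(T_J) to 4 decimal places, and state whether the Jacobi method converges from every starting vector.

0.6667

a₁₂a₂₁/(a₁₁a₂₂) = (6)·(4) / ((-6)·(9)) = -0.444444
ρ = √|-0.444444| = √0.444444 = 0.6667
ρ < 1, so Jacobi converges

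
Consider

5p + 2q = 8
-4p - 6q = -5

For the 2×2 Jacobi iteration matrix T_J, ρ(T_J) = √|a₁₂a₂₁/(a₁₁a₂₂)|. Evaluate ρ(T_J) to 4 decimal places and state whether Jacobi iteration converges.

a₁₂a₂₁/(a₁₁a₂₂) = (2)·(-4) / ((5)·(-6)) = 0.266667
ρ = √|0.266667| = √0.266667 = 0.5164
ρ < 1, so Jacobi converges

0.5164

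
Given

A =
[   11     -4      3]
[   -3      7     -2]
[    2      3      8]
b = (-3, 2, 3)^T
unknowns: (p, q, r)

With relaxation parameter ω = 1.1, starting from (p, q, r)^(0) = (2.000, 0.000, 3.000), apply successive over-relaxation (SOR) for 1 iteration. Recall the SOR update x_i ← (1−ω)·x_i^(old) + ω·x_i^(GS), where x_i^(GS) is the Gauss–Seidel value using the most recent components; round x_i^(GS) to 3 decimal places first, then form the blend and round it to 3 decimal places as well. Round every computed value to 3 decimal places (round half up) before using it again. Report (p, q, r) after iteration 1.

Iteration 1:
  p: GS value = (-3 - (-4)·0.000 - (3)·3.000) / (11) = -1.091;  p ← (1−ω)·2.000 + ω·-1.091 = -1.400
  q: GS value = (2 - (-3)·-1.400 - (-2)·3.000) / (7) = 0.543;  q ← (1−ω)·0.000 + ω·0.543 = 0.597
  r: GS value = (3 - (2)·-1.400 - (3)·0.597) / (8) = 0.501;  r ← (1−ω)·3.000 + ω·0.501 = 0.251

(-1.400, 0.597, 0.251)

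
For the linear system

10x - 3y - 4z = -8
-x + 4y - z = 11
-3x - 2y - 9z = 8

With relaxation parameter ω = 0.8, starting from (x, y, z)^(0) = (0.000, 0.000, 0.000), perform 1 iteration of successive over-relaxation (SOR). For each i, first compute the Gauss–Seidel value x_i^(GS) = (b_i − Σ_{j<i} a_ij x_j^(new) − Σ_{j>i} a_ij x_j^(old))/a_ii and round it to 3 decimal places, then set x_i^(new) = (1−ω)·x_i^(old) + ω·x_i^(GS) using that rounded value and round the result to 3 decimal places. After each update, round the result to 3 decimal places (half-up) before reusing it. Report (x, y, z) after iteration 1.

(-0.640, 2.072, -0.909)

Iteration 1:
  x: GS value = (-8 - (-3)·0.000 - (-4)·0.000) / (10) = -0.800;  x ← (1−ω)·0.000 + ω·-0.800 = -0.640
  y: GS value = (11 - (-1)·-0.640 - (-1)·0.000) / (4) = 2.590;  y ← (1−ω)·0.000 + ω·2.590 = 2.072
  z: GS value = (8 - (-3)·-0.640 - (-2)·2.072) / (-9) = -1.136;  z ← (1−ω)·0.000 + ω·-1.136 = -0.909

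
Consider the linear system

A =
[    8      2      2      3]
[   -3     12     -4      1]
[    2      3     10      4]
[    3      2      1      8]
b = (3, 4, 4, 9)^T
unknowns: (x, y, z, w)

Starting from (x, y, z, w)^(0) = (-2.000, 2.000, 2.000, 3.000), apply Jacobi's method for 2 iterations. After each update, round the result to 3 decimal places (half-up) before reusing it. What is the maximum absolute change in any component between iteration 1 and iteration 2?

1.891

Iteration 1:
  x = (3 - (2)·2.000 - (2)·2.000 - (3)·3.000) / (8) = -1.750
  y = (4 - (-3)·-2.000 - (-4)·2.000 - (1)·3.000) / (12) = 0.250
  z = (4 - (2)·-2.000 - (3)·2.000 - (4)·3.000) / (10) = -1.000
  w = (9 - (3)·-2.000 - (2)·2.000 - (1)·2.000) / (8) = 1.125
Iteration 2:
  x = (3 - (2)·0.250 - (2)·-1.000 - (3)·1.125) / (8) = 0.141
  y = (4 - (-3)·-1.750 - (-4)·-1.000 - (1)·1.125) / (12) = -0.531
  z = (4 - (2)·-1.750 - (3)·0.250 - (4)·1.125) / (10) = 0.225
  w = (9 - (3)·-1.750 - (2)·0.250 - (1)·-1.000) / (8) = 1.844
Change: (1.891, -0.781, 1.225, 0.719) → max |·| = 1.891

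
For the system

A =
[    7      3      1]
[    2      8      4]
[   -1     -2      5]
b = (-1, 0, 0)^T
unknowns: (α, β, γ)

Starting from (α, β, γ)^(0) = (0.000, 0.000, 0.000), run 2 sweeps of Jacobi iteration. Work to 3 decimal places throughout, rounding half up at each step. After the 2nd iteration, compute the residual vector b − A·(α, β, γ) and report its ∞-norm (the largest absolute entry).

Iteration 1:
  α = (-1 - (3)·0.000 - (1)·0.000) / (7) = -0.143
  β = (0 - (2)·0.000 - (4)·0.000) / (8) = 0.000
  γ = (0 - (-1)·0.000 - (-2)·0.000) / (5) = 0.000
Iteration 2:
  α = (-1 - (3)·0.000 - (1)·0.000) / (7) = -0.143
  β = (0 - (2)·-0.143 - (4)·0.000) / (8) = 0.036
  γ = (0 - (-1)·-0.143 - (-2)·0.000) / (5) = -0.029
Residual b − A·x = (-0.078, 0.114, 0.074); ∞-norm = 0.114

0.114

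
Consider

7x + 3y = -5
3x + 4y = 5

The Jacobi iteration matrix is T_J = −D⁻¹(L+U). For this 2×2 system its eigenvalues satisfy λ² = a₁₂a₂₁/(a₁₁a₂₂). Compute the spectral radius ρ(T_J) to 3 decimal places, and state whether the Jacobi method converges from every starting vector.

a₁₂a₂₁/(a₁₁a₂₂) = (3)·(3) / ((7)·(4)) = 0.321429
ρ = √|0.321429| = √0.321429 = 0.567
ρ < 1, so Jacobi converges

0.567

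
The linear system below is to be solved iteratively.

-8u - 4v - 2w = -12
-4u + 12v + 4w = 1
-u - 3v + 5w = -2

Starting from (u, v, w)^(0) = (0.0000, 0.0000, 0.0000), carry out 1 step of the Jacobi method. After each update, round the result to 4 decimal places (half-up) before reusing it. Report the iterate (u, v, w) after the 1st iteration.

(1.5000, 0.0833, -0.4000)

Iteration 1:
  u = (-12 - (-4)·0.0000 - (-2)·0.0000) / (-8) = 1.5000
  v = (1 - (-4)·0.0000 - (4)·0.0000) / (12) = 0.0833
  w = (-2 - (-1)·0.0000 - (-3)·0.0000) / (5) = -0.4000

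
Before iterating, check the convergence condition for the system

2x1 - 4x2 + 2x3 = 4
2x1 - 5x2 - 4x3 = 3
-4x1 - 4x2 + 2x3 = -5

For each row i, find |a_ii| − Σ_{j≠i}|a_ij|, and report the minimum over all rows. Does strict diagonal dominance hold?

row 1: |2| − (4+2) = -4
row 2: |-5| − (2+4) = -1
row 3: |2| − (4+4) = -6
minimum over rows = -6 → not strictly diagonally dominant

-6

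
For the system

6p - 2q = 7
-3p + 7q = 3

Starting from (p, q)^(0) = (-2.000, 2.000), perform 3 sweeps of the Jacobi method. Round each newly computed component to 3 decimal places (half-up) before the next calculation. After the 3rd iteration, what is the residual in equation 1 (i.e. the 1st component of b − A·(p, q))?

-0.692

Iteration 1:
  p = (7 - (-2)·2.000) / (6) = 1.833
  q = (3 - (-3)·-2.000) / (7) = -0.429
Iteration 2:
  p = (7 - (-2)·-0.429) / (6) = 1.024
  q = (3 - (-3)·1.833) / (7) = 1.214
Iteration 3:
  p = (7 - (-2)·1.214) / (6) = 1.571
  q = (3 - (-3)·1.024) / (7) = 0.867
Residual b − A·x = (-0.692, 1.644)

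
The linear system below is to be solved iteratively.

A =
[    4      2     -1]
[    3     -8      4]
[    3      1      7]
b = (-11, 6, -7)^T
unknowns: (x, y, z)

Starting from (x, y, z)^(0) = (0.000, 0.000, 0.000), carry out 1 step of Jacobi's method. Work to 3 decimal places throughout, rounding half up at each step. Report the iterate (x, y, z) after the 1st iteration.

(-2.750, -0.750, -1.000)

Iteration 1:
  x = (-11 - (2)·0.000 - (-1)·0.000) / (4) = -2.750
  y = (6 - (3)·0.000 - (4)·0.000) / (-8) = -0.750
  z = (-7 - (3)·0.000 - (1)·0.000) / (7) = -1.000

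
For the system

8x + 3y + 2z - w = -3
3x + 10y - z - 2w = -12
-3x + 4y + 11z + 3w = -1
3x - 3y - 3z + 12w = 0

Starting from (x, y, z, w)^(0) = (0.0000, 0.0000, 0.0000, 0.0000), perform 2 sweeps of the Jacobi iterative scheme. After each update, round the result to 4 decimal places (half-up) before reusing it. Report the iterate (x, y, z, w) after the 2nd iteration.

(0.0977, -1.0966, 0.2432, -0.2290)

Iteration 1:
  x = (-3 - (3)·0.0000 - (2)·0.0000 - (-1)·0.0000) / (8) = -0.3750
  y = (-12 - (3)·0.0000 - (-1)·0.0000 - (-2)·0.0000) / (10) = -1.2000
  z = (-1 - (-3)·0.0000 - (4)·0.0000 - (3)·0.0000) / (11) = -0.0909
  w = (0 - (3)·0.0000 - (-3)·0.0000 - (-3)·0.0000) / (12) = 0.0000
Iteration 2:
  x = (-3 - (3)·-1.2000 - (2)·-0.0909 - (-1)·0.0000) / (8) = 0.0977
  y = (-12 - (3)·-0.3750 - (-1)·-0.0909 - (-2)·0.0000) / (10) = -1.0966
  z = (-1 - (-3)·-0.3750 - (4)·-1.2000 - (3)·0.0000) / (11) = 0.2432
  w = (0 - (3)·-0.3750 - (-3)·-1.2000 - (-3)·-0.0909) / (12) = -0.2290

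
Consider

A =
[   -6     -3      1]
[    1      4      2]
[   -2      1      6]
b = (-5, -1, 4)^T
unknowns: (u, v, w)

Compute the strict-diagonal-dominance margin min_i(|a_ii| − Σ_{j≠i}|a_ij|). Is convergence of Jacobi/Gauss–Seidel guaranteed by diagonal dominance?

1

row 1: |-6| − (3+1) = 2
row 2: |4| − (1+2) = 1
row 3: |6| − (2+1) = 3
minimum over rows = 1 → strictly diagonally dominant (convergence guaranteed)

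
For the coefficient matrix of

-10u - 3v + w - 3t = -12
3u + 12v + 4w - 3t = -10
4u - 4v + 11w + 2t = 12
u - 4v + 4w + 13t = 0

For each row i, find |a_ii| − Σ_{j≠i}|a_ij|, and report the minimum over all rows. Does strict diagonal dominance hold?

1

row 1: |-10| − (3+1+3) = 3
row 2: |12| − (3+4+3) = 2
row 3: |11| − (4+4+2) = 1
row 4: |13| − (1+4+4) = 4
minimum over rows = 1 → strictly diagonally dominant (convergence guaranteed)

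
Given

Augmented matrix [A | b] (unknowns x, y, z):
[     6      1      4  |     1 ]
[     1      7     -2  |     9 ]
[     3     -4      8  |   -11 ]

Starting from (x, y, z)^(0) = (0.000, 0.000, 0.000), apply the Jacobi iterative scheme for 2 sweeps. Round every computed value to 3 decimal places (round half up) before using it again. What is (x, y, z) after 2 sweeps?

Iteration 1:
  x = (1 - (1)·0.000 - (4)·0.000) / (6) = 0.167
  y = (9 - (1)·0.000 - (-2)·0.000) / (7) = 1.286
  z = (-11 - (3)·0.000 - (-4)·0.000) / (8) = -1.375
Iteration 2:
  x = (1 - (1)·1.286 - (4)·-1.375) / (6) = 0.869
  y = (9 - (1)·0.167 - (-2)·-1.375) / (7) = 0.869
  z = (-11 - (3)·0.167 - (-4)·1.286) / (8) = -0.795

(0.869, 0.869, -0.795)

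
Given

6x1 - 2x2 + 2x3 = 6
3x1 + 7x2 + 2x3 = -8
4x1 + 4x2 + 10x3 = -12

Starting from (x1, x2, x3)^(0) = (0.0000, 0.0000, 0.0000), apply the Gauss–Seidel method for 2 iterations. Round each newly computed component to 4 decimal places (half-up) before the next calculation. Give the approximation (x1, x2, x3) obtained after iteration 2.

Iteration 1:
  x1 = (6 - (-2)·0.0000 - (2)·0.0000) / (6) = 1.0000
  x2 = (-8 - (3)·1.0000 - (2)·0.0000) / (7) = -1.5714
  x3 = (-12 - (4)·1.0000 - (4)·-1.5714) / (10) = -0.9714
Iteration 2:
  x1 = (6 - (-2)·-1.5714 - (2)·-0.9714) / (6) = 0.8000
  x2 = (-8 - (3)·0.8000 - (2)·-0.9714) / (7) = -1.2082
  x3 = (-12 - (4)·0.8000 - (4)·-1.2082) / (10) = -1.0367

(0.8000, -1.2082, -1.0367)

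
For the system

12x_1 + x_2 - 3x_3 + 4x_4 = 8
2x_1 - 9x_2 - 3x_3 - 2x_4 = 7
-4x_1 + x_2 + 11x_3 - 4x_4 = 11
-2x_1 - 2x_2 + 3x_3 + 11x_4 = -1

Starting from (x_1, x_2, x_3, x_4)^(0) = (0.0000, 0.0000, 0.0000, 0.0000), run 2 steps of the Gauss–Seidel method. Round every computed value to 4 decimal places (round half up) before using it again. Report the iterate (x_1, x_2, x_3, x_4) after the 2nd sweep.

(1.1903, -0.8490, 1.3505, -0.3972)

Iteration 1:
  x_1 = (8 - (1)·0.0000 - (-3)·0.0000 - (4)·0.0000) / (12) = 0.6667
  x_2 = (7 - (2)·0.6667 - (-3)·0.0000 - (-2)·0.0000) / (-9) = -0.6296
  x_3 = (11 - (-4)·0.6667 - (1)·-0.6296 - (-4)·0.0000) / (11) = 1.2997
  x_4 = (-1 - (-2)·0.6667 - (-2)·-0.6296 - (3)·1.2997) / (11) = -0.4386
Iteration 2:
  x_1 = (8 - (1)·-0.6296 - (-3)·1.2997 - (4)·-0.4386) / (12) = 1.1903
  x_2 = (7 - (2)·1.1903 - (-3)·1.2997 - (-2)·-0.4386) / (-9) = -0.8490
  x_3 = (11 - (-4)·1.1903 - (1)·-0.8490 - (-4)·-0.4386) / (11) = 1.3505
  x_4 = (-1 - (-2)·1.1903 - (-2)·-0.8490 - (3)·1.3505) / (11) = -0.3972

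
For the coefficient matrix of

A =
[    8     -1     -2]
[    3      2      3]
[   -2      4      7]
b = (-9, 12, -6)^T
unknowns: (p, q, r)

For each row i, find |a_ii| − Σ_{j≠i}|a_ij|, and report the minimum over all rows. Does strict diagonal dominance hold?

row 1: |8| − (1+2) = 5
row 2: |2| − (3+3) = -4
row 3: |7| − (2+4) = 1
minimum over rows = -4 → not strictly diagonally dominant

-4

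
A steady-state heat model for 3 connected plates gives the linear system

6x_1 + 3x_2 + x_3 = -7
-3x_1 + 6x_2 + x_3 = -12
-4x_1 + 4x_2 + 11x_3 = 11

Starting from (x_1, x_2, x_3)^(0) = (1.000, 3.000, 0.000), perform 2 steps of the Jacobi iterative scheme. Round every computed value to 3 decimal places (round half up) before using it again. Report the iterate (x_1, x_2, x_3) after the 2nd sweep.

(-0.462, -3.379, 0.576)

Iteration 1:
  x_1 = (-7 - (3)·3.000 - (1)·0.000) / (6) = -2.667
  x_2 = (-12 - (-3)·1.000 - (1)·0.000) / (6) = -1.500
  x_3 = (11 - (-4)·1.000 - (4)·3.000) / (11) = 0.273
Iteration 2:
  x_1 = (-7 - (3)·-1.500 - (1)·0.273) / (6) = -0.462
  x_2 = (-12 - (-3)·-2.667 - (1)·0.273) / (6) = -3.379
  x_3 = (11 - (-4)·-2.667 - (4)·-1.500) / (11) = 0.576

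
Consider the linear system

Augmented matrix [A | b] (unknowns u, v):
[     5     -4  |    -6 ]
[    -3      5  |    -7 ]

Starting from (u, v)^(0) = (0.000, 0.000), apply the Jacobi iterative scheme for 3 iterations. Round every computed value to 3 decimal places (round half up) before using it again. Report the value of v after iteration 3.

-2.792

Iteration 1:
  u = (-6 - (-4)·0.000) / (5) = -1.200
  v = (-7 - (-3)·0.000) / (5) = -1.400
Iteration 2:
  u = (-6 - (-4)·-1.400) / (5) = -2.320
  v = (-7 - (-3)·-1.200) / (5) = -2.120
Iteration 3:
  u = (-6 - (-4)·-2.120) / (5) = -2.896
  v = (-7 - (-3)·-2.320) / (5) = -2.792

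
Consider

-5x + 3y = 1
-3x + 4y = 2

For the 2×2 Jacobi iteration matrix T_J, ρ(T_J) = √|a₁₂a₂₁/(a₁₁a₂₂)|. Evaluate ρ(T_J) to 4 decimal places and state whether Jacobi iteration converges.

a₁₂a₂₁/(a₁₁a₂₂) = (3)·(-3) / ((-5)·(4)) = 0.450000
ρ = √|0.450000| = √0.450000 = 0.6708
ρ < 1, so Jacobi converges

0.6708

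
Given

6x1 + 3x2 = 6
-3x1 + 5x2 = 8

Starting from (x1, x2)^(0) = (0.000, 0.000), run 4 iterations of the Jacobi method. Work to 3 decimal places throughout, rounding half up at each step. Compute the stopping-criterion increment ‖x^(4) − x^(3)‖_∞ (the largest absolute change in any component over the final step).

0.240

Iteration 1:
  x1 = (6 - (3)·0.000) / (6) = 1.000
  x2 = (8 - (-3)·0.000) / (5) = 1.600
Iteration 2:
  x1 = (6 - (3)·1.600) / (6) = 0.200
  x2 = (8 - (-3)·1.000) / (5) = 2.200
Iteration 3:
  x1 = (6 - (3)·2.200) / (6) = -0.100
  x2 = (8 - (-3)·0.200) / (5) = 1.720
Iteration 4:
  x1 = (6 - (3)·1.720) / (6) = 0.140
  x2 = (8 - (-3)·-0.100) / (5) = 1.540
Change: (0.240, -0.180) → max |·| = 0.240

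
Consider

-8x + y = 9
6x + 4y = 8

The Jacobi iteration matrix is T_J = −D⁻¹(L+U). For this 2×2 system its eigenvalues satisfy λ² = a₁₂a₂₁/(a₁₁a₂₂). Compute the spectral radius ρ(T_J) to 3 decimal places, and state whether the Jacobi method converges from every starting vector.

0.433

a₁₂a₂₁/(a₁₁a₂₂) = (1)·(6) / ((-8)·(4)) = -0.187500
ρ = √|-0.187500| = √0.187500 = 0.433
ρ < 1, so Jacobi converges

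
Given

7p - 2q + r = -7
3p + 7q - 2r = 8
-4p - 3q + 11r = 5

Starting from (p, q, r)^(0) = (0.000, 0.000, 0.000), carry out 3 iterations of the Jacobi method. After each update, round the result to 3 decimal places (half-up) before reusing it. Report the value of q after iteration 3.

Iteration 1:
  p = (-7 - (-2)·0.000 - (1)·0.000) / (7) = -1.000
  q = (8 - (3)·0.000 - (-2)·0.000) / (7) = 1.143
  r = (5 - (-4)·0.000 - (-3)·0.000) / (11) = 0.455
Iteration 2:
  p = (-7 - (-2)·1.143 - (1)·0.455) / (7) = -0.738
  q = (8 - (3)·-1.000 - (-2)·0.455) / (7) = 1.701
  r = (5 - (-4)·-1.000 - (-3)·1.143) / (11) = 0.403
Iteration 3:
  p = (-7 - (-2)·1.701 - (1)·0.403) / (7) = -0.572
  q = (8 - (3)·-0.738 - (-2)·0.403) / (7) = 1.574
  r = (5 - (-4)·-0.738 - (-3)·1.701) / (11) = 0.650

1.574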